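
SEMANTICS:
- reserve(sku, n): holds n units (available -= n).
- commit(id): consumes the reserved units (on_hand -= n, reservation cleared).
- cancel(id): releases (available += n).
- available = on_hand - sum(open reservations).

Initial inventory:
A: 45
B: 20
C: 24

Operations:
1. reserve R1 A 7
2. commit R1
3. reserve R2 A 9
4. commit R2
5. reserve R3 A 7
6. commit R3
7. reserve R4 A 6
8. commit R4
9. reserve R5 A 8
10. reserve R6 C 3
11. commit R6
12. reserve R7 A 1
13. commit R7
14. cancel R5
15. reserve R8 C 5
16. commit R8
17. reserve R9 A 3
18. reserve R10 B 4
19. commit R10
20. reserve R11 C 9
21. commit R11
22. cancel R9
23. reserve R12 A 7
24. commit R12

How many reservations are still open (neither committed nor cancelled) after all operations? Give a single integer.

Step 1: reserve R1 A 7 -> on_hand[A=45 B=20 C=24] avail[A=38 B=20 C=24] open={R1}
Step 2: commit R1 -> on_hand[A=38 B=20 C=24] avail[A=38 B=20 C=24] open={}
Step 3: reserve R2 A 9 -> on_hand[A=38 B=20 C=24] avail[A=29 B=20 C=24] open={R2}
Step 4: commit R2 -> on_hand[A=29 B=20 C=24] avail[A=29 B=20 C=24] open={}
Step 5: reserve R3 A 7 -> on_hand[A=29 B=20 C=24] avail[A=22 B=20 C=24] open={R3}
Step 6: commit R3 -> on_hand[A=22 B=20 C=24] avail[A=22 B=20 C=24] open={}
Step 7: reserve R4 A 6 -> on_hand[A=22 B=20 C=24] avail[A=16 B=20 C=24] open={R4}
Step 8: commit R4 -> on_hand[A=16 B=20 C=24] avail[A=16 B=20 C=24] open={}
Step 9: reserve R5 A 8 -> on_hand[A=16 B=20 C=24] avail[A=8 B=20 C=24] open={R5}
Step 10: reserve R6 C 3 -> on_hand[A=16 B=20 C=24] avail[A=8 B=20 C=21] open={R5,R6}
Step 11: commit R6 -> on_hand[A=16 B=20 C=21] avail[A=8 B=20 C=21] open={R5}
Step 12: reserve R7 A 1 -> on_hand[A=16 B=20 C=21] avail[A=7 B=20 C=21] open={R5,R7}
Step 13: commit R7 -> on_hand[A=15 B=20 C=21] avail[A=7 B=20 C=21] open={R5}
Step 14: cancel R5 -> on_hand[A=15 B=20 C=21] avail[A=15 B=20 C=21] open={}
Step 15: reserve R8 C 5 -> on_hand[A=15 B=20 C=21] avail[A=15 B=20 C=16] open={R8}
Step 16: commit R8 -> on_hand[A=15 B=20 C=16] avail[A=15 B=20 C=16] open={}
Step 17: reserve R9 A 3 -> on_hand[A=15 B=20 C=16] avail[A=12 B=20 C=16] open={R9}
Step 18: reserve R10 B 4 -> on_hand[A=15 B=20 C=16] avail[A=12 B=16 C=16] open={R10,R9}
Step 19: commit R10 -> on_hand[A=15 B=16 C=16] avail[A=12 B=16 C=16] open={R9}
Step 20: reserve R11 C 9 -> on_hand[A=15 B=16 C=16] avail[A=12 B=16 C=7] open={R11,R9}
Step 21: commit R11 -> on_hand[A=15 B=16 C=7] avail[A=12 B=16 C=7] open={R9}
Step 22: cancel R9 -> on_hand[A=15 B=16 C=7] avail[A=15 B=16 C=7] open={}
Step 23: reserve R12 A 7 -> on_hand[A=15 B=16 C=7] avail[A=8 B=16 C=7] open={R12}
Step 24: commit R12 -> on_hand[A=8 B=16 C=7] avail[A=8 B=16 C=7] open={}
Open reservations: [] -> 0

Answer: 0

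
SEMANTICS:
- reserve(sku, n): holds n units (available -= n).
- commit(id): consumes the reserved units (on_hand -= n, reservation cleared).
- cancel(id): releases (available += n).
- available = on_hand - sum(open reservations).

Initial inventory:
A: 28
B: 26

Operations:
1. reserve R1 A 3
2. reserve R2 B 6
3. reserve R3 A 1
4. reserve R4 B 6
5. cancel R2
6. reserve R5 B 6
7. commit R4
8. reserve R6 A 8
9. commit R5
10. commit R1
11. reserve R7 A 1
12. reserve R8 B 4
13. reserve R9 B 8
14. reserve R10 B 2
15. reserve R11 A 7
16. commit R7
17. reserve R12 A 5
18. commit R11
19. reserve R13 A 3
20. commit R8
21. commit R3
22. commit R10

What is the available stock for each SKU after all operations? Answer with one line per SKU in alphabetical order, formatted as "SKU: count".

Answer: A: 0
B: 0

Derivation:
Step 1: reserve R1 A 3 -> on_hand[A=28 B=26] avail[A=25 B=26] open={R1}
Step 2: reserve R2 B 6 -> on_hand[A=28 B=26] avail[A=25 B=20] open={R1,R2}
Step 3: reserve R3 A 1 -> on_hand[A=28 B=26] avail[A=24 B=20] open={R1,R2,R3}
Step 4: reserve R4 B 6 -> on_hand[A=28 B=26] avail[A=24 B=14] open={R1,R2,R3,R4}
Step 5: cancel R2 -> on_hand[A=28 B=26] avail[A=24 B=20] open={R1,R3,R4}
Step 6: reserve R5 B 6 -> on_hand[A=28 B=26] avail[A=24 B=14] open={R1,R3,R4,R5}
Step 7: commit R4 -> on_hand[A=28 B=20] avail[A=24 B=14] open={R1,R3,R5}
Step 8: reserve R6 A 8 -> on_hand[A=28 B=20] avail[A=16 B=14] open={R1,R3,R5,R6}
Step 9: commit R5 -> on_hand[A=28 B=14] avail[A=16 B=14] open={R1,R3,R6}
Step 10: commit R1 -> on_hand[A=25 B=14] avail[A=16 B=14] open={R3,R6}
Step 11: reserve R7 A 1 -> on_hand[A=25 B=14] avail[A=15 B=14] open={R3,R6,R7}
Step 12: reserve R8 B 4 -> on_hand[A=25 B=14] avail[A=15 B=10] open={R3,R6,R7,R8}
Step 13: reserve R9 B 8 -> on_hand[A=25 B=14] avail[A=15 B=2] open={R3,R6,R7,R8,R9}
Step 14: reserve R10 B 2 -> on_hand[A=25 B=14] avail[A=15 B=0] open={R10,R3,R6,R7,R8,R9}
Step 15: reserve R11 A 7 -> on_hand[A=25 B=14] avail[A=8 B=0] open={R10,R11,R3,R6,R7,R8,R9}
Step 16: commit R7 -> on_hand[A=24 B=14] avail[A=8 B=0] open={R10,R11,R3,R6,R8,R9}
Step 17: reserve R12 A 5 -> on_hand[A=24 B=14] avail[A=3 B=0] open={R10,R11,R12,R3,R6,R8,R9}
Step 18: commit R11 -> on_hand[A=17 B=14] avail[A=3 B=0] open={R10,R12,R3,R6,R8,R9}
Step 19: reserve R13 A 3 -> on_hand[A=17 B=14] avail[A=0 B=0] open={R10,R12,R13,R3,R6,R8,R9}
Step 20: commit R8 -> on_hand[A=17 B=10] avail[A=0 B=0] open={R10,R12,R13,R3,R6,R9}
Step 21: commit R3 -> on_hand[A=16 B=10] avail[A=0 B=0] open={R10,R12,R13,R6,R9}
Step 22: commit R10 -> on_hand[A=16 B=8] avail[A=0 B=0] open={R12,R13,R6,R9}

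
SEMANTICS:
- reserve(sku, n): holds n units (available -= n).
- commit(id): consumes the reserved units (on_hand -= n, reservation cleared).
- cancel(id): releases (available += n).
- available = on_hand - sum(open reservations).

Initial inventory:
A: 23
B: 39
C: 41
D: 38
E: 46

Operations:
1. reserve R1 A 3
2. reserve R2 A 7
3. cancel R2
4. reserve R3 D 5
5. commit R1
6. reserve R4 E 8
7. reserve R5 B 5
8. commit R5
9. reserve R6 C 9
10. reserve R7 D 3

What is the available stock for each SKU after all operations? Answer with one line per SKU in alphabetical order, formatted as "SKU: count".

Answer: A: 20
B: 34
C: 32
D: 30
E: 38

Derivation:
Step 1: reserve R1 A 3 -> on_hand[A=23 B=39 C=41 D=38 E=46] avail[A=20 B=39 C=41 D=38 E=46] open={R1}
Step 2: reserve R2 A 7 -> on_hand[A=23 B=39 C=41 D=38 E=46] avail[A=13 B=39 C=41 D=38 E=46] open={R1,R2}
Step 3: cancel R2 -> on_hand[A=23 B=39 C=41 D=38 E=46] avail[A=20 B=39 C=41 D=38 E=46] open={R1}
Step 4: reserve R3 D 5 -> on_hand[A=23 B=39 C=41 D=38 E=46] avail[A=20 B=39 C=41 D=33 E=46] open={R1,R3}
Step 5: commit R1 -> on_hand[A=20 B=39 C=41 D=38 E=46] avail[A=20 B=39 C=41 D=33 E=46] open={R3}
Step 6: reserve R4 E 8 -> on_hand[A=20 B=39 C=41 D=38 E=46] avail[A=20 B=39 C=41 D=33 E=38] open={R3,R4}
Step 7: reserve R5 B 5 -> on_hand[A=20 B=39 C=41 D=38 E=46] avail[A=20 B=34 C=41 D=33 E=38] open={R3,R4,R5}
Step 8: commit R5 -> on_hand[A=20 B=34 C=41 D=38 E=46] avail[A=20 B=34 C=41 D=33 E=38] open={R3,R4}
Step 9: reserve R6 C 9 -> on_hand[A=20 B=34 C=41 D=38 E=46] avail[A=20 B=34 C=32 D=33 E=38] open={R3,R4,R6}
Step 10: reserve R7 D 3 -> on_hand[A=20 B=34 C=41 D=38 E=46] avail[A=20 B=34 C=32 D=30 E=38] open={R3,R4,R6,R7}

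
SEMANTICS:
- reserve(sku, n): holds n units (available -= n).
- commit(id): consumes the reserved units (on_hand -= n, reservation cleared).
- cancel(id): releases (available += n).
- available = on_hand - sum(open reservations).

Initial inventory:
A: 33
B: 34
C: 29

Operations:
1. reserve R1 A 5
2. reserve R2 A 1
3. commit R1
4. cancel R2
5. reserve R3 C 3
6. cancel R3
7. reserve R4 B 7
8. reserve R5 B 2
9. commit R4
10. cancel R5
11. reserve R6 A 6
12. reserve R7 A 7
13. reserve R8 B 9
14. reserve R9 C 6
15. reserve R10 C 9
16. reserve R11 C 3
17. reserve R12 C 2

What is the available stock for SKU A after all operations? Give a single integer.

Step 1: reserve R1 A 5 -> on_hand[A=33 B=34 C=29] avail[A=28 B=34 C=29] open={R1}
Step 2: reserve R2 A 1 -> on_hand[A=33 B=34 C=29] avail[A=27 B=34 C=29] open={R1,R2}
Step 3: commit R1 -> on_hand[A=28 B=34 C=29] avail[A=27 B=34 C=29] open={R2}
Step 4: cancel R2 -> on_hand[A=28 B=34 C=29] avail[A=28 B=34 C=29] open={}
Step 5: reserve R3 C 3 -> on_hand[A=28 B=34 C=29] avail[A=28 B=34 C=26] open={R3}
Step 6: cancel R3 -> on_hand[A=28 B=34 C=29] avail[A=28 B=34 C=29] open={}
Step 7: reserve R4 B 7 -> on_hand[A=28 B=34 C=29] avail[A=28 B=27 C=29] open={R4}
Step 8: reserve R5 B 2 -> on_hand[A=28 B=34 C=29] avail[A=28 B=25 C=29] open={R4,R5}
Step 9: commit R4 -> on_hand[A=28 B=27 C=29] avail[A=28 B=25 C=29] open={R5}
Step 10: cancel R5 -> on_hand[A=28 B=27 C=29] avail[A=28 B=27 C=29] open={}
Step 11: reserve R6 A 6 -> on_hand[A=28 B=27 C=29] avail[A=22 B=27 C=29] open={R6}
Step 12: reserve R7 A 7 -> on_hand[A=28 B=27 C=29] avail[A=15 B=27 C=29] open={R6,R7}
Step 13: reserve R8 B 9 -> on_hand[A=28 B=27 C=29] avail[A=15 B=18 C=29] open={R6,R7,R8}
Step 14: reserve R9 C 6 -> on_hand[A=28 B=27 C=29] avail[A=15 B=18 C=23] open={R6,R7,R8,R9}
Step 15: reserve R10 C 9 -> on_hand[A=28 B=27 C=29] avail[A=15 B=18 C=14] open={R10,R6,R7,R8,R9}
Step 16: reserve R11 C 3 -> on_hand[A=28 B=27 C=29] avail[A=15 B=18 C=11] open={R10,R11,R6,R7,R8,R9}
Step 17: reserve R12 C 2 -> on_hand[A=28 B=27 C=29] avail[A=15 B=18 C=9] open={R10,R11,R12,R6,R7,R8,R9}
Final available[A] = 15

Answer: 15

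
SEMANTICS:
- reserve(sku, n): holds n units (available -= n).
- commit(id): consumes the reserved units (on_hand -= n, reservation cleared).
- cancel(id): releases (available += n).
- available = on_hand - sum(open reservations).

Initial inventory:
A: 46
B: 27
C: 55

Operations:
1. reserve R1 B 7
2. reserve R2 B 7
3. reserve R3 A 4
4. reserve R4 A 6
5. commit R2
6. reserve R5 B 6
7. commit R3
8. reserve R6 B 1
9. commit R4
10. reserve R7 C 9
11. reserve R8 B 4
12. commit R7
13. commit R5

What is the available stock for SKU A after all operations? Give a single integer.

Answer: 36

Derivation:
Step 1: reserve R1 B 7 -> on_hand[A=46 B=27 C=55] avail[A=46 B=20 C=55] open={R1}
Step 2: reserve R2 B 7 -> on_hand[A=46 B=27 C=55] avail[A=46 B=13 C=55] open={R1,R2}
Step 3: reserve R3 A 4 -> on_hand[A=46 B=27 C=55] avail[A=42 B=13 C=55] open={R1,R2,R3}
Step 4: reserve R4 A 6 -> on_hand[A=46 B=27 C=55] avail[A=36 B=13 C=55] open={R1,R2,R3,R4}
Step 5: commit R2 -> on_hand[A=46 B=20 C=55] avail[A=36 B=13 C=55] open={R1,R3,R4}
Step 6: reserve R5 B 6 -> on_hand[A=46 B=20 C=55] avail[A=36 B=7 C=55] open={R1,R3,R4,R5}
Step 7: commit R3 -> on_hand[A=42 B=20 C=55] avail[A=36 B=7 C=55] open={R1,R4,R5}
Step 8: reserve R6 B 1 -> on_hand[A=42 B=20 C=55] avail[A=36 B=6 C=55] open={R1,R4,R5,R6}
Step 9: commit R4 -> on_hand[A=36 B=20 C=55] avail[A=36 B=6 C=55] open={R1,R5,R6}
Step 10: reserve R7 C 9 -> on_hand[A=36 B=20 C=55] avail[A=36 B=6 C=46] open={R1,R5,R6,R7}
Step 11: reserve R8 B 4 -> on_hand[A=36 B=20 C=55] avail[A=36 B=2 C=46] open={R1,R5,R6,R7,R8}
Step 12: commit R7 -> on_hand[A=36 B=20 C=46] avail[A=36 B=2 C=46] open={R1,R5,R6,R8}
Step 13: commit R5 -> on_hand[A=36 B=14 C=46] avail[A=36 B=2 C=46] open={R1,R6,R8}
Final available[A] = 36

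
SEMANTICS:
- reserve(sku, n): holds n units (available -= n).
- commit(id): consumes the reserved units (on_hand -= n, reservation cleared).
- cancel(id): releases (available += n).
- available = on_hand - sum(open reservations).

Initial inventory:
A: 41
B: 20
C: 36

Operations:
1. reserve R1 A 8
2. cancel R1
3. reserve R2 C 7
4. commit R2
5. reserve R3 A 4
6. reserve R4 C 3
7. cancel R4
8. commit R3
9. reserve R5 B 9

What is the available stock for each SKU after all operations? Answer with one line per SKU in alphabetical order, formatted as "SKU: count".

Answer: A: 37
B: 11
C: 29

Derivation:
Step 1: reserve R1 A 8 -> on_hand[A=41 B=20 C=36] avail[A=33 B=20 C=36] open={R1}
Step 2: cancel R1 -> on_hand[A=41 B=20 C=36] avail[A=41 B=20 C=36] open={}
Step 3: reserve R2 C 7 -> on_hand[A=41 B=20 C=36] avail[A=41 B=20 C=29] open={R2}
Step 4: commit R2 -> on_hand[A=41 B=20 C=29] avail[A=41 B=20 C=29] open={}
Step 5: reserve R3 A 4 -> on_hand[A=41 B=20 C=29] avail[A=37 B=20 C=29] open={R3}
Step 6: reserve R4 C 3 -> on_hand[A=41 B=20 C=29] avail[A=37 B=20 C=26] open={R3,R4}
Step 7: cancel R4 -> on_hand[A=41 B=20 C=29] avail[A=37 B=20 C=29] open={R3}
Step 8: commit R3 -> on_hand[A=37 B=20 C=29] avail[A=37 B=20 C=29] open={}
Step 9: reserve R5 B 9 -> on_hand[A=37 B=20 C=29] avail[A=37 B=11 C=29] open={R5}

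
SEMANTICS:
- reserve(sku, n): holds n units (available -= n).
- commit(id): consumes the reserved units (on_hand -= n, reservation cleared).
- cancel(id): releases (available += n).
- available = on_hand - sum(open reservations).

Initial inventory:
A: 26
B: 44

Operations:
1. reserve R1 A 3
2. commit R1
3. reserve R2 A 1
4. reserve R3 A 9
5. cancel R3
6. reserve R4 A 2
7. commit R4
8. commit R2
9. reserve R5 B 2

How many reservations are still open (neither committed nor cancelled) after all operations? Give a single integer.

Step 1: reserve R1 A 3 -> on_hand[A=26 B=44] avail[A=23 B=44] open={R1}
Step 2: commit R1 -> on_hand[A=23 B=44] avail[A=23 B=44] open={}
Step 3: reserve R2 A 1 -> on_hand[A=23 B=44] avail[A=22 B=44] open={R2}
Step 4: reserve R3 A 9 -> on_hand[A=23 B=44] avail[A=13 B=44] open={R2,R3}
Step 5: cancel R3 -> on_hand[A=23 B=44] avail[A=22 B=44] open={R2}
Step 6: reserve R4 A 2 -> on_hand[A=23 B=44] avail[A=20 B=44] open={R2,R4}
Step 7: commit R4 -> on_hand[A=21 B=44] avail[A=20 B=44] open={R2}
Step 8: commit R2 -> on_hand[A=20 B=44] avail[A=20 B=44] open={}
Step 9: reserve R5 B 2 -> on_hand[A=20 B=44] avail[A=20 B=42] open={R5}
Open reservations: ['R5'] -> 1

Answer: 1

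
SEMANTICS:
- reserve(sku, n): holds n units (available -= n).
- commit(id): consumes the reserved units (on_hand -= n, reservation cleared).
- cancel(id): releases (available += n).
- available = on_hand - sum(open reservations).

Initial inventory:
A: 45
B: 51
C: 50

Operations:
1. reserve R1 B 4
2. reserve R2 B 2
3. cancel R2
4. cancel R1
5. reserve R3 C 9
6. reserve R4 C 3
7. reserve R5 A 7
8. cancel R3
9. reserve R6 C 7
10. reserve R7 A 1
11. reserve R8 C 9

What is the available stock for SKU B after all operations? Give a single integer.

Answer: 51

Derivation:
Step 1: reserve R1 B 4 -> on_hand[A=45 B=51 C=50] avail[A=45 B=47 C=50] open={R1}
Step 2: reserve R2 B 2 -> on_hand[A=45 B=51 C=50] avail[A=45 B=45 C=50] open={R1,R2}
Step 3: cancel R2 -> on_hand[A=45 B=51 C=50] avail[A=45 B=47 C=50] open={R1}
Step 4: cancel R1 -> on_hand[A=45 B=51 C=50] avail[A=45 B=51 C=50] open={}
Step 5: reserve R3 C 9 -> on_hand[A=45 B=51 C=50] avail[A=45 B=51 C=41] open={R3}
Step 6: reserve R4 C 3 -> on_hand[A=45 B=51 C=50] avail[A=45 B=51 C=38] open={R3,R4}
Step 7: reserve R5 A 7 -> on_hand[A=45 B=51 C=50] avail[A=38 B=51 C=38] open={R3,R4,R5}
Step 8: cancel R3 -> on_hand[A=45 B=51 C=50] avail[A=38 B=51 C=47] open={R4,R5}
Step 9: reserve R6 C 7 -> on_hand[A=45 B=51 C=50] avail[A=38 B=51 C=40] open={R4,R5,R6}
Step 10: reserve R7 A 1 -> on_hand[A=45 B=51 C=50] avail[A=37 B=51 C=40] open={R4,R5,R6,R7}
Step 11: reserve R8 C 9 -> on_hand[A=45 B=51 C=50] avail[A=37 B=51 C=31] open={R4,R5,R6,R7,R8}
Final available[B] = 51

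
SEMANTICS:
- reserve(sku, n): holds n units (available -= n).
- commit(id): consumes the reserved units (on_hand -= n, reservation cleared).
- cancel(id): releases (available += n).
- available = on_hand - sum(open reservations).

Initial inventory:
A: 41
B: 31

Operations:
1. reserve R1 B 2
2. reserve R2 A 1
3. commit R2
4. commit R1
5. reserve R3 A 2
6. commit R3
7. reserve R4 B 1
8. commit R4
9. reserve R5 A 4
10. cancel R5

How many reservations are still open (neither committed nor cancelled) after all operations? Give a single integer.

Answer: 0

Derivation:
Step 1: reserve R1 B 2 -> on_hand[A=41 B=31] avail[A=41 B=29] open={R1}
Step 2: reserve R2 A 1 -> on_hand[A=41 B=31] avail[A=40 B=29] open={R1,R2}
Step 3: commit R2 -> on_hand[A=40 B=31] avail[A=40 B=29] open={R1}
Step 4: commit R1 -> on_hand[A=40 B=29] avail[A=40 B=29] open={}
Step 5: reserve R3 A 2 -> on_hand[A=40 B=29] avail[A=38 B=29] open={R3}
Step 6: commit R3 -> on_hand[A=38 B=29] avail[A=38 B=29] open={}
Step 7: reserve R4 B 1 -> on_hand[A=38 B=29] avail[A=38 B=28] open={R4}
Step 8: commit R4 -> on_hand[A=38 B=28] avail[A=38 B=28] open={}
Step 9: reserve R5 A 4 -> on_hand[A=38 B=28] avail[A=34 B=28] open={R5}
Step 10: cancel R5 -> on_hand[A=38 B=28] avail[A=38 B=28] open={}
Open reservations: [] -> 0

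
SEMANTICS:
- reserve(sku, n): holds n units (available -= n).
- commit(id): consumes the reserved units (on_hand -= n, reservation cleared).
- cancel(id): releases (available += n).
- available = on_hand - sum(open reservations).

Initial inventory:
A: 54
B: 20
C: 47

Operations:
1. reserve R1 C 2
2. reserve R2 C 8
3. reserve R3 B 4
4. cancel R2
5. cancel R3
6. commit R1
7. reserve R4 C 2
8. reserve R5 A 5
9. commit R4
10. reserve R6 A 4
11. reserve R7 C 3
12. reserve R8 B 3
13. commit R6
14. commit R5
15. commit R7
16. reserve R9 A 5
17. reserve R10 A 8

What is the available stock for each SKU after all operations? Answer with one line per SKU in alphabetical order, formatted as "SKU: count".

Answer: A: 32
B: 17
C: 40

Derivation:
Step 1: reserve R1 C 2 -> on_hand[A=54 B=20 C=47] avail[A=54 B=20 C=45] open={R1}
Step 2: reserve R2 C 8 -> on_hand[A=54 B=20 C=47] avail[A=54 B=20 C=37] open={R1,R2}
Step 3: reserve R3 B 4 -> on_hand[A=54 B=20 C=47] avail[A=54 B=16 C=37] open={R1,R2,R3}
Step 4: cancel R2 -> on_hand[A=54 B=20 C=47] avail[A=54 B=16 C=45] open={R1,R3}
Step 5: cancel R3 -> on_hand[A=54 B=20 C=47] avail[A=54 B=20 C=45] open={R1}
Step 6: commit R1 -> on_hand[A=54 B=20 C=45] avail[A=54 B=20 C=45] open={}
Step 7: reserve R4 C 2 -> on_hand[A=54 B=20 C=45] avail[A=54 B=20 C=43] open={R4}
Step 8: reserve R5 A 5 -> on_hand[A=54 B=20 C=45] avail[A=49 B=20 C=43] open={R4,R5}
Step 9: commit R4 -> on_hand[A=54 B=20 C=43] avail[A=49 B=20 C=43] open={R5}
Step 10: reserve R6 A 4 -> on_hand[A=54 B=20 C=43] avail[A=45 B=20 C=43] open={R5,R6}
Step 11: reserve R7 C 3 -> on_hand[A=54 B=20 C=43] avail[A=45 B=20 C=40] open={R5,R6,R7}
Step 12: reserve R8 B 3 -> on_hand[A=54 B=20 C=43] avail[A=45 B=17 C=40] open={R5,R6,R7,R8}
Step 13: commit R6 -> on_hand[A=50 B=20 C=43] avail[A=45 B=17 C=40] open={R5,R7,R8}
Step 14: commit R5 -> on_hand[A=45 B=20 C=43] avail[A=45 B=17 C=40] open={R7,R8}
Step 15: commit R7 -> on_hand[A=45 B=20 C=40] avail[A=45 B=17 C=40] open={R8}
Step 16: reserve R9 A 5 -> on_hand[A=45 B=20 C=40] avail[A=40 B=17 C=40] open={R8,R9}
Step 17: reserve R10 A 8 -> on_hand[A=45 B=20 C=40] avail[A=32 B=17 C=40] open={R10,R8,R9}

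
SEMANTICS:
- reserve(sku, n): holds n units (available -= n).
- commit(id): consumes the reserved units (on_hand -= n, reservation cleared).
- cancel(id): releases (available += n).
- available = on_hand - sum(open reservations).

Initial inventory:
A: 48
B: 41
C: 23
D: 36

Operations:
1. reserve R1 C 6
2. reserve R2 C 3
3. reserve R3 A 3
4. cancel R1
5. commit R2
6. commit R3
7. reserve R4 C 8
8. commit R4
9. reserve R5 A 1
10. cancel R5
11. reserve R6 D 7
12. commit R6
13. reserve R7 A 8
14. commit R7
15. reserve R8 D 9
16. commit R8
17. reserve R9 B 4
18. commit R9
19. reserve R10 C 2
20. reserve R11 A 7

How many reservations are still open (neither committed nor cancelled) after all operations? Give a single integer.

Answer: 2

Derivation:
Step 1: reserve R1 C 6 -> on_hand[A=48 B=41 C=23 D=36] avail[A=48 B=41 C=17 D=36] open={R1}
Step 2: reserve R2 C 3 -> on_hand[A=48 B=41 C=23 D=36] avail[A=48 B=41 C=14 D=36] open={R1,R2}
Step 3: reserve R3 A 3 -> on_hand[A=48 B=41 C=23 D=36] avail[A=45 B=41 C=14 D=36] open={R1,R2,R3}
Step 4: cancel R1 -> on_hand[A=48 B=41 C=23 D=36] avail[A=45 B=41 C=20 D=36] open={R2,R3}
Step 5: commit R2 -> on_hand[A=48 B=41 C=20 D=36] avail[A=45 B=41 C=20 D=36] open={R3}
Step 6: commit R3 -> on_hand[A=45 B=41 C=20 D=36] avail[A=45 B=41 C=20 D=36] open={}
Step 7: reserve R4 C 8 -> on_hand[A=45 B=41 C=20 D=36] avail[A=45 B=41 C=12 D=36] open={R4}
Step 8: commit R4 -> on_hand[A=45 B=41 C=12 D=36] avail[A=45 B=41 C=12 D=36] open={}
Step 9: reserve R5 A 1 -> on_hand[A=45 B=41 C=12 D=36] avail[A=44 B=41 C=12 D=36] open={R5}
Step 10: cancel R5 -> on_hand[A=45 B=41 C=12 D=36] avail[A=45 B=41 C=12 D=36] open={}
Step 11: reserve R6 D 7 -> on_hand[A=45 B=41 C=12 D=36] avail[A=45 B=41 C=12 D=29] open={R6}
Step 12: commit R6 -> on_hand[A=45 B=41 C=12 D=29] avail[A=45 B=41 C=12 D=29] open={}
Step 13: reserve R7 A 8 -> on_hand[A=45 B=41 C=12 D=29] avail[A=37 B=41 C=12 D=29] open={R7}
Step 14: commit R7 -> on_hand[A=37 B=41 C=12 D=29] avail[A=37 B=41 C=12 D=29] open={}
Step 15: reserve R8 D 9 -> on_hand[A=37 B=41 C=12 D=29] avail[A=37 B=41 C=12 D=20] open={R8}
Step 16: commit R8 -> on_hand[A=37 B=41 C=12 D=20] avail[A=37 B=41 C=12 D=20] open={}
Step 17: reserve R9 B 4 -> on_hand[A=37 B=41 C=12 D=20] avail[A=37 B=37 C=12 D=20] open={R9}
Step 18: commit R9 -> on_hand[A=37 B=37 C=12 D=20] avail[A=37 B=37 C=12 D=20] open={}
Step 19: reserve R10 C 2 -> on_hand[A=37 B=37 C=12 D=20] avail[A=37 B=37 C=10 D=20] open={R10}
Step 20: reserve R11 A 7 -> on_hand[A=37 B=37 C=12 D=20] avail[A=30 B=37 C=10 D=20] open={R10,R11}
Open reservations: ['R10', 'R11'] -> 2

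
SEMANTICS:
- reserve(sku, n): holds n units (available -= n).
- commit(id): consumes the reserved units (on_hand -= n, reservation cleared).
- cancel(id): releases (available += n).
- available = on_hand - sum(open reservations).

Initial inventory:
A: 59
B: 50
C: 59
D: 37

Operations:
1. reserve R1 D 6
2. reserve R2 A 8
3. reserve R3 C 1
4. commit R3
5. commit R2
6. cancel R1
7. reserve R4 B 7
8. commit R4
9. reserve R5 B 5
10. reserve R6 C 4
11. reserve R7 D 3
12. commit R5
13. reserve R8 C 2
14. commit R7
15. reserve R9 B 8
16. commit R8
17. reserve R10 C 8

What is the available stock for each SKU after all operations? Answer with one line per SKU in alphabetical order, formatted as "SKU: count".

Answer: A: 51
B: 30
C: 44
D: 34

Derivation:
Step 1: reserve R1 D 6 -> on_hand[A=59 B=50 C=59 D=37] avail[A=59 B=50 C=59 D=31] open={R1}
Step 2: reserve R2 A 8 -> on_hand[A=59 B=50 C=59 D=37] avail[A=51 B=50 C=59 D=31] open={R1,R2}
Step 3: reserve R3 C 1 -> on_hand[A=59 B=50 C=59 D=37] avail[A=51 B=50 C=58 D=31] open={R1,R2,R3}
Step 4: commit R3 -> on_hand[A=59 B=50 C=58 D=37] avail[A=51 B=50 C=58 D=31] open={R1,R2}
Step 5: commit R2 -> on_hand[A=51 B=50 C=58 D=37] avail[A=51 B=50 C=58 D=31] open={R1}
Step 6: cancel R1 -> on_hand[A=51 B=50 C=58 D=37] avail[A=51 B=50 C=58 D=37] open={}
Step 7: reserve R4 B 7 -> on_hand[A=51 B=50 C=58 D=37] avail[A=51 B=43 C=58 D=37] open={R4}
Step 8: commit R4 -> on_hand[A=51 B=43 C=58 D=37] avail[A=51 B=43 C=58 D=37] open={}
Step 9: reserve R5 B 5 -> on_hand[A=51 B=43 C=58 D=37] avail[A=51 B=38 C=58 D=37] open={R5}
Step 10: reserve R6 C 4 -> on_hand[A=51 B=43 C=58 D=37] avail[A=51 B=38 C=54 D=37] open={R5,R6}
Step 11: reserve R7 D 3 -> on_hand[A=51 B=43 C=58 D=37] avail[A=51 B=38 C=54 D=34] open={R5,R6,R7}
Step 12: commit R5 -> on_hand[A=51 B=38 C=58 D=37] avail[A=51 B=38 C=54 D=34] open={R6,R7}
Step 13: reserve R8 C 2 -> on_hand[A=51 B=38 C=58 D=37] avail[A=51 B=38 C=52 D=34] open={R6,R7,R8}
Step 14: commit R7 -> on_hand[A=51 B=38 C=58 D=34] avail[A=51 B=38 C=52 D=34] open={R6,R8}
Step 15: reserve R9 B 8 -> on_hand[A=51 B=38 C=58 D=34] avail[A=51 B=30 C=52 D=34] open={R6,R8,R9}
Step 16: commit R8 -> on_hand[A=51 B=38 C=56 D=34] avail[A=51 B=30 C=52 D=34] open={R6,R9}
Step 17: reserve R10 C 8 -> on_hand[A=51 B=38 C=56 D=34] avail[A=51 B=30 C=44 D=34] open={R10,R6,R9}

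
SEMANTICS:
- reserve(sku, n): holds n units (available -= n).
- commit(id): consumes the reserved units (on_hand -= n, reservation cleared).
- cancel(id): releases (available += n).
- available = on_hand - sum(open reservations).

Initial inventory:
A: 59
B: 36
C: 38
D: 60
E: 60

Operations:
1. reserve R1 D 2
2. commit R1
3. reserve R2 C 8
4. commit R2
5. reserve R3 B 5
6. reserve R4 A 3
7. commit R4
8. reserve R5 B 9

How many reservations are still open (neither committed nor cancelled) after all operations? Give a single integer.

Answer: 2

Derivation:
Step 1: reserve R1 D 2 -> on_hand[A=59 B=36 C=38 D=60 E=60] avail[A=59 B=36 C=38 D=58 E=60] open={R1}
Step 2: commit R1 -> on_hand[A=59 B=36 C=38 D=58 E=60] avail[A=59 B=36 C=38 D=58 E=60] open={}
Step 3: reserve R2 C 8 -> on_hand[A=59 B=36 C=38 D=58 E=60] avail[A=59 B=36 C=30 D=58 E=60] open={R2}
Step 4: commit R2 -> on_hand[A=59 B=36 C=30 D=58 E=60] avail[A=59 B=36 C=30 D=58 E=60] open={}
Step 5: reserve R3 B 5 -> on_hand[A=59 B=36 C=30 D=58 E=60] avail[A=59 B=31 C=30 D=58 E=60] open={R3}
Step 6: reserve R4 A 3 -> on_hand[A=59 B=36 C=30 D=58 E=60] avail[A=56 B=31 C=30 D=58 E=60] open={R3,R4}
Step 7: commit R4 -> on_hand[A=56 B=36 C=30 D=58 E=60] avail[A=56 B=31 C=30 D=58 E=60] open={R3}
Step 8: reserve R5 B 9 -> on_hand[A=56 B=36 C=30 D=58 E=60] avail[A=56 B=22 C=30 D=58 E=60] open={R3,R5}
Open reservations: ['R3', 'R5'] -> 2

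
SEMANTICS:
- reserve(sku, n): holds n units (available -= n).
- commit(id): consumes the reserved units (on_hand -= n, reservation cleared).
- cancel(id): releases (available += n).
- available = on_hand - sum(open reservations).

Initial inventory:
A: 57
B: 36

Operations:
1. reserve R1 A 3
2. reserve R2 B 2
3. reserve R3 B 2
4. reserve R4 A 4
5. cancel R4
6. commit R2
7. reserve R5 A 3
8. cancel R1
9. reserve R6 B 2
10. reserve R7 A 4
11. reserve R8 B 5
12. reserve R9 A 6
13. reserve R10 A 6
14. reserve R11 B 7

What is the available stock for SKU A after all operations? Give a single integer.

Step 1: reserve R1 A 3 -> on_hand[A=57 B=36] avail[A=54 B=36] open={R1}
Step 2: reserve R2 B 2 -> on_hand[A=57 B=36] avail[A=54 B=34] open={R1,R2}
Step 3: reserve R3 B 2 -> on_hand[A=57 B=36] avail[A=54 B=32] open={R1,R2,R3}
Step 4: reserve R4 A 4 -> on_hand[A=57 B=36] avail[A=50 B=32] open={R1,R2,R3,R4}
Step 5: cancel R4 -> on_hand[A=57 B=36] avail[A=54 B=32] open={R1,R2,R3}
Step 6: commit R2 -> on_hand[A=57 B=34] avail[A=54 B=32] open={R1,R3}
Step 7: reserve R5 A 3 -> on_hand[A=57 B=34] avail[A=51 B=32] open={R1,R3,R5}
Step 8: cancel R1 -> on_hand[A=57 B=34] avail[A=54 B=32] open={R3,R5}
Step 9: reserve R6 B 2 -> on_hand[A=57 B=34] avail[A=54 B=30] open={R3,R5,R6}
Step 10: reserve R7 A 4 -> on_hand[A=57 B=34] avail[A=50 B=30] open={R3,R5,R6,R7}
Step 11: reserve R8 B 5 -> on_hand[A=57 B=34] avail[A=50 B=25] open={R3,R5,R6,R7,R8}
Step 12: reserve R9 A 6 -> on_hand[A=57 B=34] avail[A=44 B=25] open={R3,R5,R6,R7,R8,R9}
Step 13: reserve R10 A 6 -> on_hand[A=57 B=34] avail[A=38 B=25] open={R10,R3,R5,R6,R7,R8,R9}
Step 14: reserve R11 B 7 -> on_hand[A=57 B=34] avail[A=38 B=18] open={R10,R11,R3,R5,R6,R7,R8,R9}
Final available[A] = 38

Answer: 38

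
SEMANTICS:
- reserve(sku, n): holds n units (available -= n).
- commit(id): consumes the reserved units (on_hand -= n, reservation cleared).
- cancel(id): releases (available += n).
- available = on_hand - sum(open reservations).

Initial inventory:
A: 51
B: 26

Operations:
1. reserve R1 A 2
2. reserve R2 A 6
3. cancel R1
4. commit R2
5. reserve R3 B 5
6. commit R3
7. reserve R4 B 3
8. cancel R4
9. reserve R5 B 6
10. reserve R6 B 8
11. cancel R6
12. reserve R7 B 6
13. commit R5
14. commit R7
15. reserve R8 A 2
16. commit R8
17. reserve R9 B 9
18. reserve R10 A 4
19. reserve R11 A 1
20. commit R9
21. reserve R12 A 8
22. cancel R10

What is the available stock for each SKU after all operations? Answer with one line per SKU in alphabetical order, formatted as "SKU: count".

Answer: A: 34
B: 0

Derivation:
Step 1: reserve R1 A 2 -> on_hand[A=51 B=26] avail[A=49 B=26] open={R1}
Step 2: reserve R2 A 6 -> on_hand[A=51 B=26] avail[A=43 B=26] open={R1,R2}
Step 3: cancel R1 -> on_hand[A=51 B=26] avail[A=45 B=26] open={R2}
Step 4: commit R2 -> on_hand[A=45 B=26] avail[A=45 B=26] open={}
Step 5: reserve R3 B 5 -> on_hand[A=45 B=26] avail[A=45 B=21] open={R3}
Step 6: commit R3 -> on_hand[A=45 B=21] avail[A=45 B=21] open={}
Step 7: reserve R4 B 3 -> on_hand[A=45 B=21] avail[A=45 B=18] open={R4}
Step 8: cancel R4 -> on_hand[A=45 B=21] avail[A=45 B=21] open={}
Step 9: reserve R5 B 6 -> on_hand[A=45 B=21] avail[A=45 B=15] open={R5}
Step 10: reserve R6 B 8 -> on_hand[A=45 B=21] avail[A=45 B=7] open={R5,R6}
Step 11: cancel R6 -> on_hand[A=45 B=21] avail[A=45 B=15] open={R5}
Step 12: reserve R7 B 6 -> on_hand[A=45 B=21] avail[A=45 B=9] open={R5,R7}
Step 13: commit R5 -> on_hand[A=45 B=15] avail[A=45 B=9] open={R7}
Step 14: commit R7 -> on_hand[A=45 B=9] avail[A=45 B=9] open={}
Step 15: reserve R8 A 2 -> on_hand[A=45 B=9] avail[A=43 B=9] open={R8}
Step 16: commit R8 -> on_hand[A=43 B=9] avail[A=43 B=9] open={}
Step 17: reserve R9 B 9 -> on_hand[A=43 B=9] avail[A=43 B=0] open={R9}
Step 18: reserve R10 A 4 -> on_hand[A=43 B=9] avail[A=39 B=0] open={R10,R9}
Step 19: reserve R11 A 1 -> on_hand[A=43 B=9] avail[A=38 B=0] open={R10,R11,R9}
Step 20: commit R9 -> on_hand[A=43 B=0] avail[A=38 B=0] open={R10,R11}
Step 21: reserve R12 A 8 -> on_hand[A=43 B=0] avail[A=30 B=0] open={R10,R11,R12}
Step 22: cancel R10 -> on_hand[A=43 B=0] avail[A=34 B=0] open={R11,R12}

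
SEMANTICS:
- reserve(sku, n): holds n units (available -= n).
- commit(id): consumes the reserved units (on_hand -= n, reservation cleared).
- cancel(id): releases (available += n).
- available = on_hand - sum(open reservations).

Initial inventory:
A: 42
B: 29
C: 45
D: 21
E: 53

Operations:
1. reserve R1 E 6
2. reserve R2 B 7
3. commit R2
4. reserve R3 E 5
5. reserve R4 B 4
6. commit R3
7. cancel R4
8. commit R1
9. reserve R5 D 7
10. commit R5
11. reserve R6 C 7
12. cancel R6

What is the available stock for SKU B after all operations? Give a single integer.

Step 1: reserve R1 E 6 -> on_hand[A=42 B=29 C=45 D=21 E=53] avail[A=42 B=29 C=45 D=21 E=47] open={R1}
Step 2: reserve R2 B 7 -> on_hand[A=42 B=29 C=45 D=21 E=53] avail[A=42 B=22 C=45 D=21 E=47] open={R1,R2}
Step 3: commit R2 -> on_hand[A=42 B=22 C=45 D=21 E=53] avail[A=42 B=22 C=45 D=21 E=47] open={R1}
Step 4: reserve R3 E 5 -> on_hand[A=42 B=22 C=45 D=21 E=53] avail[A=42 B=22 C=45 D=21 E=42] open={R1,R3}
Step 5: reserve R4 B 4 -> on_hand[A=42 B=22 C=45 D=21 E=53] avail[A=42 B=18 C=45 D=21 E=42] open={R1,R3,R4}
Step 6: commit R3 -> on_hand[A=42 B=22 C=45 D=21 E=48] avail[A=42 B=18 C=45 D=21 E=42] open={R1,R4}
Step 7: cancel R4 -> on_hand[A=42 B=22 C=45 D=21 E=48] avail[A=42 B=22 C=45 D=21 E=42] open={R1}
Step 8: commit R1 -> on_hand[A=42 B=22 C=45 D=21 E=42] avail[A=42 B=22 C=45 D=21 E=42] open={}
Step 9: reserve R5 D 7 -> on_hand[A=42 B=22 C=45 D=21 E=42] avail[A=42 B=22 C=45 D=14 E=42] open={R5}
Step 10: commit R5 -> on_hand[A=42 B=22 C=45 D=14 E=42] avail[A=42 B=22 C=45 D=14 E=42] open={}
Step 11: reserve R6 C 7 -> on_hand[A=42 B=22 C=45 D=14 E=42] avail[A=42 B=22 C=38 D=14 E=42] open={R6}
Step 12: cancel R6 -> on_hand[A=42 B=22 C=45 D=14 E=42] avail[A=42 B=22 C=45 D=14 E=42] open={}
Final available[B] = 22

Answer: 22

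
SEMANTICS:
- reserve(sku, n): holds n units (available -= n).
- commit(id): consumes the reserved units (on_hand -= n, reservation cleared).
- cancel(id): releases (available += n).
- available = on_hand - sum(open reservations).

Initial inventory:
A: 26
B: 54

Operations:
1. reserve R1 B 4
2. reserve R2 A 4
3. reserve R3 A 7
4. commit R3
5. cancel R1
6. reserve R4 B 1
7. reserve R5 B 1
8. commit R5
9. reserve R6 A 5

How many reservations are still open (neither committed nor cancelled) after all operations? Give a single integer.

Answer: 3

Derivation:
Step 1: reserve R1 B 4 -> on_hand[A=26 B=54] avail[A=26 B=50] open={R1}
Step 2: reserve R2 A 4 -> on_hand[A=26 B=54] avail[A=22 B=50] open={R1,R2}
Step 3: reserve R3 A 7 -> on_hand[A=26 B=54] avail[A=15 B=50] open={R1,R2,R3}
Step 4: commit R3 -> on_hand[A=19 B=54] avail[A=15 B=50] open={R1,R2}
Step 5: cancel R1 -> on_hand[A=19 B=54] avail[A=15 B=54] open={R2}
Step 6: reserve R4 B 1 -> on_hand[A=19 B=54] avail[A=15 B=53] open={R2,R4}
Step 7: reserve R5 B 1 -> on_hand[A=19 B=54] avail[A=15 B=52] open={R2,R4,R5}
Step 8: commit R5 -> on_hand[A=19 B=53] avail[A=15 B=52] open={R2,R4}
Step 9: reserve R6 A 5 -> on_hand[A=19 B=53] avail[A=10 B=52] open={R2,R4,R6}
Open reservations: ['R2', 'R4', 'R6'] -> 3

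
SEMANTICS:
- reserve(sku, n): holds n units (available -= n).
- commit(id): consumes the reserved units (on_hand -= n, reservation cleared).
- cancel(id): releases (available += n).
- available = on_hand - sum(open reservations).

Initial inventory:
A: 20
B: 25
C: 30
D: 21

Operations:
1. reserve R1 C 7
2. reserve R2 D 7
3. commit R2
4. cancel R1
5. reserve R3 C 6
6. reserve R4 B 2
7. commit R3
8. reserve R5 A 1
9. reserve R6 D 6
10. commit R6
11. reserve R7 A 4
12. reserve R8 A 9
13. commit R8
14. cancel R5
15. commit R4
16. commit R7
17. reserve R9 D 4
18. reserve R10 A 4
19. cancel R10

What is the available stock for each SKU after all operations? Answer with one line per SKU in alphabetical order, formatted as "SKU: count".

Answer: A: 7
B: 23
C: 24
D: 4

Derivation:
Step 1: reserve R1 C 7 -> on_hand[A=20 B=25 C=30 D=21] avail[A=20 B=25 C=23 D=21] open={R1}
Step 2: reserve R2 D 7 -> on_hand[A=20 B=25 C=30 D=21] avail[A=20 B=25 C=23 D=14] open={R1,R2}
Step 3: commit R2 -> on_hand[A=20 B=25 C=30 D=14] avail[A=20 B=25 C=23 D=14] open={R1}
Step 4: cancel R1 -> on_hand[A=20 B=25 C=30 D=14] avail[A=20 B=25 C=30 D=14] open={}
Step 5: reserve R3 C 6 -> on_hand[A=20 B=25 C=30 D=14] avail[A=20 B=25 C=24 D=14] open={R3}
Step 6: reserve R4 B 2 -> on_hand[A=20 B=25 C=30 D=14] avail[A=20 B=23 C=24 D=14] open={R3,R4}
Step 7: commit R3 -> on_hand[A=20 B=25 C=24 D=14] avail[A=20 B=23 C=24 D=14] open={R4}
Step 8: reserve R5 A 1 -> on_hand[A=20 B=25 C=24 D=14] avail[A=19 B=23 C=24 D=14] open={R4,R5}
Step 9: reserve R6 D 6 -> on_hand[A=20 B=25 C=24 D=14] avail[A=19 B=23 C=24 D=8] open={R4,R5,R6}
Step 10: commit R6 -> on_hand[A=20 B=25 C=24 D=8] avail[A=19 B=23 C=24 D=8] open={R4,R5}
Step 11: reserve R7 A 4 -> on_hand[A=20 B=25 C=24 D=8] avail[A=15 B=23 C=24 D=8] open={R4,R5,R7}
Step 12: reserve R8 A 9 -> on_hand[A=20 B=25 C=24 D=8] avail[A=6 B=23 C=24 D=8] open={R4,R5,R7,R8}
Step 13: commit R8 -> on_hand[A=11 B=25 C=24 D=8] avail[A=6 B=23 C=24 D=8] open={R4,R5,R7}
Step 14: cancel R5 -> on_hand[A=11 B=25 C=24 D=8] avail[A=7 B=23 C=24 D=8] open={R4,R7}
Step 15: commit R4 -> on_hand[A=11 B=23 C=24 D=8] avail[A=7 B=23 C=24 D=8] open={R7}
Step 16: commit R7 -> on_hand[A=7 B=23 C=24 D=8] avail[A=7 B=23 C=24 D=8] open={}
Step 17: reserve R9 D 4 -> on_hand[A=7 B=23 C=24 D=8] avail[A=7 B=23 C=24 D=4] open={R9}
Step 18: reserve R10 A 4 -> on_hand[A=7 B=23 C=24 D=8] avail[A=3 B=23 C=24 D=4] open={R10,R9}
Step 19: cancel R10 -> on_hand[A=7 B=23 C=24 D=8] avail[A=7 B=23 C=24 D=4] open={R9}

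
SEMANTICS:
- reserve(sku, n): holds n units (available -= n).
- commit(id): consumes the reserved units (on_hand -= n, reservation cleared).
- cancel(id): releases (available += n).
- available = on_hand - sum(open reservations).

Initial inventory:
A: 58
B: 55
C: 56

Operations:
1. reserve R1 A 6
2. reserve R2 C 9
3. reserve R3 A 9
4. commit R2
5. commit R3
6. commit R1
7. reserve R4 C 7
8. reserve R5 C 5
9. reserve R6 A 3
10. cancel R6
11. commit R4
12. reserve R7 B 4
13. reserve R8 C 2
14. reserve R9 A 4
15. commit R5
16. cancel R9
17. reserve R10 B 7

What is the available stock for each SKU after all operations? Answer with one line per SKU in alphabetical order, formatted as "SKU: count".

Step 1: reserve R1 A 6 -> on_hand[A=58 B=55 C=56] avail[A=52 B=55 C=56] open={R1}
Step 2: reserve R2 C 9 -> on_hand[A=58 B=55 C=56] avail[A=52 B=55 C=47] open={R1,R2}
Step 3: reserve R3 A 9 -> on_hand[A=58 B=55 C=56] avail[A=43 B=55 C=47] open={R1,R2,R3}
Step 4: commit R2 -> on_hand[A=58 B=55 C=47] avail[A=43 B=55 C=47] open={R1,R3}
Step 5: commit R3 -> on_hand[A=49 B=55 C=47] avail[A=43 B=55 C=47] open={R1}
Step 6: commit R1 -> on_hand[A=43 B=55 C=47] avail[A=43 B=55 C=47] open={}
Step 7: reserve R4 C 7 -> on_hand[A=43 B=55 C=47] avail[A=43 B=55 C=40] open={R4}
Step 8: reserve R5 C 5 -> on_hand[A=43 B=55 C=47] avail[A=43 B=55 C=35] open={R4,R5}
Step 9: reserve R6 A 3 -> on_hand[A=43 B=55 C=47] avail[A=40 B=55 C=35] open={R4,R5,R6}
Step 10: cancel R6 -> on_hand[A=43 B=55 C=47] avail[A=43 B=55 C=35] open={R4,R5}
Step 11: commit R4 -> on_hand[A=43 B=55 C=40] avail[A=43 B=55 C=35] open={R5}
Step 12: reserve R7 B 4 -> on_hand[A=43 B=55 C=40] avail[A=43 B=51 C=35] open={R5,R7}
Step 13: reserve R8 C 2 -> on_hand[A=43 B=55 C=40] avail[A=43 B=51 C=33] open={R5,R7,R8}
Step 14: reserve R9 A 4 -> on_hand[A=43 B=55 C=40] avail[A=39 B=51 C=33] open={R5,R7,R8,R9}
Step 15: commit R5 -> on_hand[A=43 B=55 C=35] avail[A=39 B=51 C=33] open={R7,R8,R9}
Step 16: cancel R9 -> on_hand[A=43 B=55 C=35] avail[A=43 B=51 C=33] open={R7,R8}
Step 17: reserve R10 B 7 -> on_hand[A=43 B=55 C=35] avail[A=43 B=44 C=33] open={R10,R7,R8}

Answer: A: 43
B: 44
C: 33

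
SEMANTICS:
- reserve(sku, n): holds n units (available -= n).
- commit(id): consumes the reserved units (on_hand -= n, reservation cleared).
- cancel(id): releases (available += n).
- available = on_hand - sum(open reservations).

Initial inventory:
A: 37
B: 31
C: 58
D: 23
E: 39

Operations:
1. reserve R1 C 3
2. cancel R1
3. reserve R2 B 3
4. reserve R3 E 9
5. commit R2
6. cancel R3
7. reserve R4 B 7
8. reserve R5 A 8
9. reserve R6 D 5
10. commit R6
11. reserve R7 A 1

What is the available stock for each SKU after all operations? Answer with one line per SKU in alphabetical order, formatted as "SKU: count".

Step 1: reserve R1 C 3 -> on_hand[A=37 B=31 C=58 D=23 E=39] avail[A=37 B=31 C=55 D=23 E=39] open={R1}
Step 2: cancel R1 -> on_hand[A=37 B=31 C=58 D=23 E=39] avail[A=37 B=31 C=58 D=23 E=39] open={}
Step 3: reserve R2 B 3 -> on_hand[A=37 B=31 C=58 D=23 E=39] avail[A=37 B=28 C=58 D=23 E=39] open={R2}
Step 4: reserve R3 E 9 -> on_hand[A=37 B=31 C=58 D=23 E=39] avail[A=37 B=28 C=58 D=23 E=30] open={R2,R3}
Step 5: commit R2 -> on_hand[A=37 B=28 C=58 D=23 E=39] avail[A=37 B=28 C=58 D=23 E=30] open={R3}
Step 6: cancel R3 -> on_hand[A=37 B=28 C=58 D=23 E=39] avail[A=37 B=28 C=58 D=23 E=39] open={}
Step 7: reserve R4 B 7 -> on_hand[A=37 B=28 C=58 D=23 E=39] avail[A=37 B=21 C=58 D=23 E=39] open={R4}
Step 8: reserve R5 A 8 -> on_hand[A=37 B=28 C=58 D=23 E=39] avail[A=29 B=21 C=58 D=23 E=39] open={R4,R5}
Step 9: reserve R6 D 5 -> on_hand[A=37 B=28 C=58 D=23 E=39] avail[A=29 B=21 C=58 D=18 E=39] open={R4,R5,R6}
Step 10: commit R6 -> on_hand[A=37 B=28 C=58 D=18 E=39] avail[A=29 B=21 C=58 D=18 E=39] open={R4,R5}
Step 11: reserve R7 A 1 -> on_hand[A=37 B=28 C=58 D=18 E=39] avail[A=28 B=21 C=58 D=18 E=39] open={R4,R5,R7}

Answer: A: 28
B: 21
C: 58
D: 18
E: 39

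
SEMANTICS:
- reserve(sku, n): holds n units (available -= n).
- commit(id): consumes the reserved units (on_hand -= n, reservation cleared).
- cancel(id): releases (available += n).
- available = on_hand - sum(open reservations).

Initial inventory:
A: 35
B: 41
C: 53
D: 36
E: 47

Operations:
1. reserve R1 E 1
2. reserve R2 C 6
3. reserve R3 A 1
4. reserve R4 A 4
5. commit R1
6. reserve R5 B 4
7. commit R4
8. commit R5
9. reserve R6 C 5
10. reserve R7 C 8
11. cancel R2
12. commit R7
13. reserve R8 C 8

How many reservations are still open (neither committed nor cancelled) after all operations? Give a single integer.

Step 1: reserve R1 E 1 -> on_hand[A=35 B=41 C=53 D=36 E=47] avail[A=35 B=41 C=53 D=36 E=46] open={R1}
Step 2: reserve R2 C 6 -> on_hand[A=35 B=41 C=53 D=36 E=47] avail[A=35 B=41 C=47 D=36 E=46] open={R1,R2}
Step 3: reserve R3 A 1 -> on_hand[A=35 B=41 C=53 D=36 E=47] avail[A=34 B=41 C=47 D=36 E=46] open={R1,R2,R3}
Step 4: reserve R4 A 4 -> on_hand[A=35 B=41 C=53 D=36 E=47] avail[A=30 B=41 C=47 D=36 E=46] open={R1,R2,R3,R4}
Step 5: commit R1 -> on_hand[A=35 B=41 C=53 D=36 E=46] avail[A=30 B=41 C=47 D=36 E=46] open={R2,R3,R4}
Step 6: reserve R5 B 4 -> on_hand[A=35 B=41 C=53 D=36 E=46] avail[A=30 B=37 C=47 D=36 E=46] open={R2,R3,R4,R5}
Step 7: commit R4 -> on_hand[A=31 B=41 C=53 D=36 E=46] avail[A=30 B=37 C=47 D=36 E=46] open={R2,R3,R5}
Step 8: commit R5 -> on_hand[A=31 B=37 C=53 D=36 E=46] avail[A=30 B=37 C=47 D=36 E=46] open={R2,R3}
Step 9: reserve R6 C 5 -> on_hand[A=31 B=37 C=53 D=36 E=46] avail[A=30 B=37 C=42 D=36 E=46] open={R2,R3,R6}
Step 10: reserve R7 C 8 -> on_hand[A=31 B=37 C=53 D=36 E=46] avail[A=30 B=37 C=34 D=36 E=46] open={R2,R3,R6,R7}
Step 11: cancel R2 -> on_hand[A=31 B=37 C=53 D=36 E=46] avail[A=30 B=37 C=40 D=36 E=46] open={R3,R6,R7}
Step 12: commit R7 -> on_hand[A=31 B=37 C=45 D=36 E=46] avail[A=30 B=37 C=40 D=36 E=46] open={R3,R6}
Step 13: reserve R8 C 8 -> on_hand[A=31 B=37 C=45 D=36 E=46] avail[A=30 B=37 C=32 D=36 E=46] open={R3,R6,R8}
Open reservations: ['R3', 'R6', 'R8'] -> 3

Answer: 3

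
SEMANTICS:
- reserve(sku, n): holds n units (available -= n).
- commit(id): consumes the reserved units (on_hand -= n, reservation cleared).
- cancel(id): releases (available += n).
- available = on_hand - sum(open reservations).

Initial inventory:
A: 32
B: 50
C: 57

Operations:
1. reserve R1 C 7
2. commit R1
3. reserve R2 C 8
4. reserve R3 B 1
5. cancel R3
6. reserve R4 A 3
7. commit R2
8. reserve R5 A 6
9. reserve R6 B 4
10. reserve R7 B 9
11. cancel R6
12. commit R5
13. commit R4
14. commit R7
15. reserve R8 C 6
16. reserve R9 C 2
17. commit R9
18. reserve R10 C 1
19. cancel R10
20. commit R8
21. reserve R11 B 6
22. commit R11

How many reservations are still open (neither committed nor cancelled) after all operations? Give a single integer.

Step 1: reserve R1 C 7 -> on_hand[A=32 B=50 C=57] avail[A=32 B=50 C=50] open={R1}
Step 2: commit R1 -> on_hand[A=32 B=50 C=50] avail[A=32 B=50 C=50] open={}
Step 3: reserve R2 C 8 -> on_hand[A=32 B=50 C=50] avail[A=32 B=50 C=42] open={R2}
Step 4: reserve R3 B 1 -> on_hand[A=32 B=50 C=50] avail[A=32 B=49 C=42] open={R2,R3}
Step 5: cancel R3 -> on_hand[A=32 B=50 C=50] avail[A=32 B=50 C=42] open={R2}
Step 6: reserve R4 A 3 -> on_hand[A=32 B=50 C=50] avail[A=29 B=50 C=42] open={R2,R4}
Step 7: commit R2 -> on_hand[A=32 B=50 C=42] avail[A=29 B=50 C=42] open={R4}
Step 8: reserve R5 A 6 -> on_hand[A=32 B=50 C=42] avail[A=23 B=50 C=42] open={R4,R5}
Step 9: reserve R6 B 4 -> on_hand[A=32 B=50 C=42] avail[A=23 B=46 C=42] open={R4,R5,R6}
Step 10: reserve R7 B 9 -> on_hand[A=32 B=50 C=42] avail[A=23 B=37 C=42] open={R4,R5,R6,R7}
Step 11: cancel R6 -> on_hand[A=32 B=50 C=42] avail[A=23 B=41 C=42] open={R4,R5,R7}
Step 12: commit R5 -> on_hand[A=26 B=50 C=42] avail[A=23 B=41 C=42] open={R4,R7}
Step 13: commit R4 -> on_hand[A=23 B=50 C=42] avail[A=23 B=41 C=42] open={R7}
Step 14: commit R7 -> on_hand[A=23 B=41 C=42] avail[A=23 B=41 C=42] open={}
Step 15: reserve R8 C 6 -> on_hand[A=23 B=41 C=42] avail[A=23 B=41 C=36] open={R8}
Step 16: reserve R9 C 2 -> on_hand[A=23 B=41 C=42] avail[A=23 B=41 C=34] open={R8,R9}
Step 17: commit R9 -> on_hand[A=23 B=41 C=40] avail[A=23 B=41 C=34] open={R8}
Step 18: reserve R10 C 1 -> on_hand[A=23 B=41 C=40] avail[A=23 B=41 C=33] open={R10,R8}
Step 19: cancel R10 -> on_hand[A=23 B=41 C=40] avail[A=23 B=41 C=34] open={R8}
Step 20: commit R8 -> on_hand[A=23 B=41 C=34] avail[A=23 B=41 C=34] open={}
Step 21: reserve R11 B 6 -> on_hand[A=23 B=41 C=34] avail[A=23 B=35 C=34] open={R11}
Step 22: commit R11 -> on_hand[A=23 B=35 C=34] avail[A=23 B=35 C=34] open={}
Open reservations: [] -> 0

Answer: 0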